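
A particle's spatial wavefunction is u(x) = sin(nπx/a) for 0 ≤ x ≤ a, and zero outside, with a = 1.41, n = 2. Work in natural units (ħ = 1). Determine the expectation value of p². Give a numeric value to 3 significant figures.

19.9

p² u = −ħ² d²u/dx²; ⟨p²⟩ = −ħ² ∫ u*·u'' dx / ∫|u|² dx.
d/dx sin(nπx/a) = (nπ/a)·cos(nπx/a) and d²/dx² sin(nπx/a) = −(nπ/a)²·sin(nπx/a); on 0 ≤ x ≤ a, ∫sin²(nπx/a) dx = a/2 and ∫sin(nπx/a)·cos(nπx/a) dx = 0.
State is unnormalized: ∫|u|² dx = 0.70500, and ∫u*·(−ħ² u'') dx = 13.999, so ⟨p²⟩ = 13.999 / 0.70500.
⟨p²⟩ = 19.857.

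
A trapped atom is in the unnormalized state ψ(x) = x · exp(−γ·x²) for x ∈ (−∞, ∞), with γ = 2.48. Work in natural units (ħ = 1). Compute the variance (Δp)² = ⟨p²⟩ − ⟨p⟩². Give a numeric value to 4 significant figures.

Compute ⟨p⟩ and ⟨p²⟩ separately; (Δp)² = ⟨p²⟩ − ⟨p⟩².
Expand each integrand as polynomial × e^(−2γx²) and use ∫x^(2j)·e^(−2γx²) dx = (2j−1)!!/(4γ)^j · √(π/(2γ)), odd powers → 0; here √(π/(2γ)) = 0.79586. Differentiate with the product rule, d/dx e^(−γx²) = −2γx·e^(−γx²).
Normalization: ∫|ψ|² dx = 0.080227.
⟨p⟩ = 0.0000 and ⟨p²⟩ = 7.4400.
(Δp)² = 7.4400 − (0.0000)² = 7.4400.

7.440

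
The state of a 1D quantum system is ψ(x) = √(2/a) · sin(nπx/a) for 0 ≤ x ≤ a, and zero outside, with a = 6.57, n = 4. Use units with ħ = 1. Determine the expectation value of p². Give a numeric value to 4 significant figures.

p² ψ = −ħ² d²ψ/dx²; ⟨p²⟩ = −ħ² ∫ ψ*·ψ'' dx.
d/dx sin(nπx/a) = (nπ/a)·cos(nπx/a) and d²/dx² sin(nπx/a) = −(nπ/a)²·sin(nπx/a); on 0 ≤ x ≤ a, ∫sin²(nπx/a) dx = a/2 and ∫sin(nπx/a)·cos(nπx/a) dx = 0.
⟨p²⟩ = 3.6584.

3.658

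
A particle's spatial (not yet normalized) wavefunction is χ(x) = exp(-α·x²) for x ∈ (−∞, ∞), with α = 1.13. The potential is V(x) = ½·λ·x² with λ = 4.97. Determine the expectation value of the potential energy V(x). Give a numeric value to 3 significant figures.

0.550

⟨V⟩ = ∫ V(x)·|χ|² dx / ∫|χ|² dx.
Gaussian moments: ∫x^(2j)·e^(−2αx²) dx = (2j−1)!!/(4α)^j · √(π/(2α)), odd powers integrate to 0; here √(π/(2α)) = 1.1790.
State is unnormalized: ∫|χ|² dx = 1.1790, and ∫χ*·V(x)·χ dx = 0.64820, so ⟨V⟩ = 0.64820 / 1.1790.
⟨V⟩ = 0.54978.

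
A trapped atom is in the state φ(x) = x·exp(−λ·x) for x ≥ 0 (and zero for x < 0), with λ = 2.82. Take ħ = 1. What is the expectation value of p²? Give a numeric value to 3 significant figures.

7.95

p² φ = −ħ² d²φ/dx²; ⟨p²⟩ = −ħ² ∫ φ*·φ'' dx / ∫|φ|² dx.
Differentiate x·exp(−λ·x) with the product rule; every integrand then reduces to terms xʲ·e^(−2λx) on [0, ∞), with ∫₀^∞ xʲ·e^(−2λx) dx = j!/(2λ)^(j+1).
State is unnormalized: ∫|φ|² dx = 0.011148, and ∫φ*·(−ħ² φ'') dx = 0.088652, so ⟨p²⟩ = 0.088652 / 0.011148.
⟨p²⟩ = 7.9524.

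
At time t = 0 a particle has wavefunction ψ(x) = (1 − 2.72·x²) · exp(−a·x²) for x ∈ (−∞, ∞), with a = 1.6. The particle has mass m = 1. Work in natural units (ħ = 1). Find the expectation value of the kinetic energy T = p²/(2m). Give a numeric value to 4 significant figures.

3.601

T = −(ħ²/2m) d²/dx², so ⟨T⟩ = −(ħ²/2m) ∫ ψ*·ψ'' dx / ∫|ψ|² dx; with m = 1.
Expand each integrand as polynomial × e^(−2ax²) and use ∫x^(2j)·e^(−2ax²) dx = (2j−1)!!/(4a)^j · √(π/(2a)), odd powers → 0; here √(π/(2a)) = 0.99083. Differentiate with the product rule, d/dx e^(−ax²) = −2ax·e^(−ax²).
State is unnormalized: ∫|ψ|² dx = 0.68553, and ∫ψ*·(−ħ²/2m · ψ'') dx = 2.4687, so ⟨T⟩ = 2.4687 / 0.68553.
⟨T⟩ = 3.6011.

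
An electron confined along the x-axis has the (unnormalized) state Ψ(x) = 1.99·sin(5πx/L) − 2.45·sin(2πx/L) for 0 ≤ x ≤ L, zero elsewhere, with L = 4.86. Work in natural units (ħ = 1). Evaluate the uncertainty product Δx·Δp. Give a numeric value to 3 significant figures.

Δx = √(⟨x²⟩−⟨x⟩²), Δp = √(⟨p²⟩−⟨p⟩²).
On 0 ≤ x ≤ L (j ≠ l): ∫sin²(jπx/L) dx = L/2, ∫sin(jπx/L)·sin(lπx/L) dx = 0; diagonal moments ∫x·sin²(jπx/L) dx = L²/4, ∫x²·sin²(jπx/L) dx = L³·(1/6 − 1/(4j²π²)); cross terms ∫x·sin(jπx/L)·sin(lπx/L) dx = 0 for j + l even and −4jlL²/(π²(j² − l²)²) for j + l odd, ∫x²·sin(jπx/L)·sin(lπx/L) dx = (−1)^(j+l)·4jlL³/(π²(j² − l²)²); higher powers the same way via product-to-sum and parts. d²/dx² sin(jπx/L) = −(jπ/L)²·sin(jπx/L); on 0 ≤ x ≤ L, ∫sin²(jπx/L) dx = L/2 and ∫sin(jπx/L)·sin(lπx/L) dx = 0 for j ≠ l, so only diagonal terms survive in ∫|Ψ|² and ∫Ψ·Ψ″; ∫Ψ·Ψ′ dx = [Ψ²/2] between the walls = 0.
Normalization: ∫|Ψ|² dx = 24.209.
⟨x⟩ = 2.5174, ⟨x²⟩ = 8.0989 ⇒ Δx = 1.3272.
⟨p⟩ = 0.0000, ⟨p²⟩ = 5.1595 ⇒ Δp = 2.2714.
Δx·Δp = 3.0146.

3.01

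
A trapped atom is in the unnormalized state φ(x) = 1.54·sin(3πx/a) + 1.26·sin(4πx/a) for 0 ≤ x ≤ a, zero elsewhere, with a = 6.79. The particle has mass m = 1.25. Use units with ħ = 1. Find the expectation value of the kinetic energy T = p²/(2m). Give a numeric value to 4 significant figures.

T = −(ħ²/2m) d²/dx², so ⟨T⟩ = −(ħ²/2m) ∫ φ*·φ'' dx / ∫|φ|² dx; with m = 1.25.
d²/dx² sin(jπx/a) = −(jπ/a)²·sin(jπx/a); on 0 ≤ x ≤ a, ∫sin²(jπx/a) dx = a/2 and ∫sin(jπx/a)·sin(lπx/a) dx = 0 for j ≠ l, so only diagonal terms survive in ∫|φ|² and ∫φ·φ″; ∫φ·φ′ dx = [φ²/2] between the walls = 0.
State is unnormalized: ∫|φ|² dx = 13.441, and ∫φ*·(−ħ²/2m · φ'') dx = 13.590, so ⟨T⟩ = 13.590 / 13.441.
⟨T⟩ = 1.0110.

1.011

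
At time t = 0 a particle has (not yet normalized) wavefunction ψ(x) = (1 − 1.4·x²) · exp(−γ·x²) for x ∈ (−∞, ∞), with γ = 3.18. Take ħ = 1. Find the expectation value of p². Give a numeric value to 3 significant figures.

5.08

p² ψ = −ħ² d²ψ/dx²; ⟨p²⟩ = −ħ² ∫ ψ*·ψ'' dx / ∫|ψ|² dx.
Expand each integrand as polynomial × e^(−2γx²) and use ∫x^(2j)·e^(−2γx²) dx = (2j−1)!!/(4γ)^j · √(π/(2γ)), odd powers → 0; here √(π/(2γ)) = 0.70282. Differentiate with the product rule, d/dx e^(−γx²) = −2γx·e^(−γx²).
State is unnormalized: ∫|ψ|² dx = 0.57366, and ∫ψ*·(−ħ² ψ'') dx = 2.9165, so ⟨p²⟩ = 2.9165 / 0.57366.
⟨p²⟩ = 5.0840.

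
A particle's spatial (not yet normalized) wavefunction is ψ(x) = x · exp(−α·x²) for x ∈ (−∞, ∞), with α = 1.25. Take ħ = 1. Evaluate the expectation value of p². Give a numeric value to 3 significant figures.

p² ψ = −ħ² d²ψ/dx²; ⟨p²⟩ = −ħ² ∫ ψ*·ψ'' dx / ∫|ψ|² dx.
Expand each integrand as polynomial × e^(−2αx²) and use ∫x^(2j)·e^(−2αx²) dx = (2j−1)!!/(4α)^j · √(π/(2α)), odd powers → 0; here √(π/(2α)) = 1.1210. Differentiate with the product rule, d/dx e^(−αx²) = −2αx·e^(−αx²).
State is unnormalized: ∫|ψ|² dx = 0.22420, and ∫ψ*·(−ħ² ψ'') dx = 0.84075, so ⟨p²⟩ = 0.84075 / 0.22420.
⟨p²⟩ = 3.7500.

3.75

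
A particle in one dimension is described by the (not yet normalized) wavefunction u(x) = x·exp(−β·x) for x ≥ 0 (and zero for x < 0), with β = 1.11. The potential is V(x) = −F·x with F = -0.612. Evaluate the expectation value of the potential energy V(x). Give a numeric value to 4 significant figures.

⟨V⟩ = ∫ V(x)·|u|² dx / ∫|u|² dx.
Every integrand reduces to terms xʲ·e^(−2βx) on [0, ∞); use ∫₀^∞ xʲ·e^(−2βx) dx = j!/(2β)^(j+1).
State is unnormalized: ∫|u|² dx = 0.18280, and ∫u*·V(x)·u dx = 0.15118, so ⟨V⟩ = 0.15118 / 0.18280.
⟨V⟩ = 0.82703.

0.8270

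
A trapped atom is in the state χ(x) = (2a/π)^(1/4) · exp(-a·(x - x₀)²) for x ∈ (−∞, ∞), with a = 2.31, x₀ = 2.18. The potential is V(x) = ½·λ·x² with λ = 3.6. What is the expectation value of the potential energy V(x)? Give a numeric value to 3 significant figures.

⟨V⟩ = ∫ V(x)·|χ|² dx.
Gaussian moments (u = x − x₀): ∫u^(2j)·e^(−2au²) du = (2j−1)!!/(4a)^j · √(π/(2a)), odd powers integrate to 0; here √(π/(2a)) = 0.82462.
⟨V⟩ = 8.7491.

8.75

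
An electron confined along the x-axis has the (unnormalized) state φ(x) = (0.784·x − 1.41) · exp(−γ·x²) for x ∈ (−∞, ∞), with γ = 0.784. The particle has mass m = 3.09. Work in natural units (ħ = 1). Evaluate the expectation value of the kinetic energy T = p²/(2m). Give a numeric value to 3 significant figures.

0.150

T = −(ħ²/2m) d²/dx², so ⟨T⟩ = −(ħ²/2m) ∫ φ*·φ'' dx / ∫|φ|² dx; with m = 3.09.
Expand each integrand as polynomial × e^(−2γx²) and use ∫x^(2j)·e^(−2γx²) dx = (2j−1)!!/(4γ)^j · √(π/(2γ)), odd powers → 0; here √(π/(2γ)) = 1.4155. Differentiate with the product rule, d/dx e^(−γx²) = −2γx·e^(−γx²).
State is unnormalized: ∫|φ|² dx = 3.0915, and ∫φ*·(−ħ²/2m · φ'') dx = 0.46259, so ⟨T⟩ = 0.46259 / 3.0915.
⟨T⟩ = 0.14963.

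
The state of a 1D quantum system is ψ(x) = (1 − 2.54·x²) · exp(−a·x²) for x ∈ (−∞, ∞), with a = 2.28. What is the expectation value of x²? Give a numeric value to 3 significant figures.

0.0799

⟨x²⟩ = ∫ x²·|ψ|² dx / ∫|ψ|² dx (integrals over the domain).
Expand each integrand as polynomial × e^(−2ax²) and use ∫x^(2j)·e^(−2ax²) dx = (2j−1)!!/(4a)^j · √(π/(2a)), odd powers → 0; here √(π/(2a)) = 0.83003.
State is unnormalized: ∫|ψ|² dx = 0.56084, and ∫ψ*·x²·ψ dx = 0.044819, so ⟨x²⟩ = 0.044819 / 0.56084.
⟨x²⟩ = 0.079915.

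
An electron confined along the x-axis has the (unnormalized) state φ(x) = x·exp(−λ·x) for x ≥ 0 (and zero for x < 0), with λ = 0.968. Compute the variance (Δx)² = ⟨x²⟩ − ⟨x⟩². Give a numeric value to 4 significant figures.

Compute ⟨x⟩ and ⟨x²⟩ separately, then (Δx)² = ⟨x²⟩ − ⟨x⟩².
Every integrand reduces to terms xʲ·e^(−2λx) on [0, ∞); use ∫₀^∞ xʲ·e^(−2λx) dx = j!/(2λ)^(j+1).
Normalization: ∫|φ|² dx = 0.27562.
⟨x⟩ = 1.5496 and ⟨x²⟩ = 3.2016.
(Δx)² = 3.2016 − (1.5496)² = 0.80041.

0.8004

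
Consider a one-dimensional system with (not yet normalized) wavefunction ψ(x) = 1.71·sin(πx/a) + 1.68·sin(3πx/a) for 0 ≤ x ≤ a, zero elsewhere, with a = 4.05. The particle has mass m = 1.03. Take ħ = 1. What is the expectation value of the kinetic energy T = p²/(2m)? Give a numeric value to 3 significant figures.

T = −(ħ²/2m) d²/dx², so ⟨T⟩ = −(ħ²/2m) ∫ ψ*·ψ'' dx / ∫|ψ|² dx; with m = 1.03.
d²/dx² sin(jπx/a) = −(jπ/a)²·sin(jπx/a); on 0 ≤ x ≤ a, ∫sin²(jπx/a) dx = a/2 and ∫sin(jπx/a)·sin(lπx/a) dx = 0 for j ≠ l, so only diagonal terms survive in ∫|ψ|² and ∫ψ·ψ″; ∫ψ·ψ′ dx = [ψ²/2] between the walls = 0.
State is unnormalized: ∫|ψ|² dx = 11.637, and ∫ψ*·(−ħ²/2m · ψ'') dx = 16.754, so ⟨T⟩ = 16.754 / 11.637.
⟨T⟩ = 1.4398.

1.44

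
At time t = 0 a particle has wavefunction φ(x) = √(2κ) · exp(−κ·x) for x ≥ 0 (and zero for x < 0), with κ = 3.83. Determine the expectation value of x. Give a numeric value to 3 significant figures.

0.131

⟨x⟩ = ∫ x·|φ|² dx (integrals over the domain).
Every integrand reduces to terms xʲ·e^(−2κx) on [0, ∞); use ∫₀^∞ xʲ·e^(−2κx) dx = j!/(2κ)^(j+1).
⟨x⟩ = 0.13055.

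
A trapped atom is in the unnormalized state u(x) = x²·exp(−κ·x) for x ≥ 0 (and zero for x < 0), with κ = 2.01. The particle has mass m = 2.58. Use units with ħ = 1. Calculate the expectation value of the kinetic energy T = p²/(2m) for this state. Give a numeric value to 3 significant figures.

0.261

T = −(ħ²/2m) d²/dx², so ⟨T⟩ = −(ħ²/2m) ∫ u*·u'' dx / ∫|u|² dx; with m = 2.58.
Differentiate x²·exp(−κ·x) with the product rule; every integrand then reduces to terms xʲ·e^(−2κx) on [0, ∞), with ∫₀^∞ xʲ·e^(−2κx) dx = j!/(2κ)^(j+1).
State is unnormalized: ∫|u|² dx = 0.022860, and ∫u*·(−ħ²/2m · u'') dx = 0.0059663, so ⟨T⟩ = 0.0059663 / 0.022860.
⟨T⟩ = 0.26099.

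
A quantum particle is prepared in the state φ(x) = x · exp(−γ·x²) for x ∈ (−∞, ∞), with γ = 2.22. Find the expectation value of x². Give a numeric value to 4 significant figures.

⟨x²⟩ = ∫ x²·|φ|² dx / ∫|φ|² dx (integrals over the domain).
Expand each integrand as polynomial × e^(−2γx²) and use ∫x^(2j)·e^(−2γx²) dx = (2j−1)!!/(4γ)^j · √(π/(2γ)), odd powers → 0; here √(π/(2γ)) = 0.84117.
State is unnormalized: ∫|φ|² dx = 0.094726, and ∫φ*·x²·φ dx = 0.032002, so ⟨x²⟩ = 0.032002 / 0.094726.
⟨x²⟩ = 0.33784.

0.3378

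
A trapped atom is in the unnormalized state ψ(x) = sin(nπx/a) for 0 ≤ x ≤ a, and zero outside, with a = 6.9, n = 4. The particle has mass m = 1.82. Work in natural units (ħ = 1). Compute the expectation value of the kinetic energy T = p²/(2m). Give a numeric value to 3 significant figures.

0.911

T = −(ħ²/2m) d²/dx², so ⟨T⟩ = −(ħ²/2m) ∫ ψ*·ψ'' dx / ∫|ψ|² dx; with m = 1.82.
d/dx sin(nπx/a) = (nπ/a)·cos(nπx/a) and d²/dx² sin(nπx/a) = −(nπ/a)²·sin(nπx/a); on 0 ≤ x ≤ a, ∫sin²(nπx/a) dx = a/2 and ∫sin(nπx/a)·cos(nπx/a) dx = 0.
State is unnormalized: ∫|ψ|² dx = 3.4500, and ∫ψ*·(−ħ²/2m · ψ'') dx = 3.1437, so ⟨T⟩ = 3.1437 / 3.4500.
⟨T⟩ = 0.91121.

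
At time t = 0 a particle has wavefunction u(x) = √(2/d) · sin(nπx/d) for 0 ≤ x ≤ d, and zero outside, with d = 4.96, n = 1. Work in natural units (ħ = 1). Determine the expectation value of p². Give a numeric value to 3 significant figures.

p² u = −ħ² d²u/dx²; ⟨p²⟩ = −ħ² ∫ u*·u'' dx.
d/dx sin(nπx/d) = (nπ/d)·cos(nπx/d) and d²/dx² sin(nπx/d) = −(nπ/d)²·sin(nπx/d); on 0 ≤ x ≤ d, ∫sin²(nπx/d) dx = d/2 and ∫sin(nπx/d)·cos(nπx/d) dx = 0.
⟨p²⟩ = 0.40118.

0.401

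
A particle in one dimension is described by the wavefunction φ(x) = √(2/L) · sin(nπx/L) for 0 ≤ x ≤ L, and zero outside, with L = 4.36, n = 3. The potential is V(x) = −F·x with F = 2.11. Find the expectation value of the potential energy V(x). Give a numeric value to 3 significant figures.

⟨V⟩ = ∫ V(x)·|φ|² dx.
With sin²θ = (1 − cos2θ)/2 on 0 ≤ x ≤ L: ∫sin²(nπx/L) dx = L/2, ∫x·sin²(nπx/L) dx = L²/4, ∫x²·sin²(nπx/L) dx = L³·(1/6 − 1/(4n²π²)); higher powers xᵏ the same way, integrating xᵏ·cos(2nπx/L) by parts.
⟨V⟩ = -4.5998.

-4.60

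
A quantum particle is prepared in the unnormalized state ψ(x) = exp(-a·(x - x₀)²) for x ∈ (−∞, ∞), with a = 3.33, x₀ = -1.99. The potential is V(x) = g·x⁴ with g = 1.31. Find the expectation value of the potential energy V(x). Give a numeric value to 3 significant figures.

⟨V⟩ = ∫ V(x)·|ψ|² dx / ∫|ψ|² dx.
Gaussian moments (u = x − x₀): ∫u^(2j)·e^(−2au²) du = (2j−1)!!/(4a)^j · √(π/(2a)), odd powers integrate to 0; here √(π/(2a)) = 0.68681.
State is unnormalized: ∫|ψ|² dx = 0.68681, and ∫ψ*·V(x)·ψ dx = 15.730, so ⟨V⟩ = 15.730 / 0.68681.
⟨V⟩ = 22.903.

22.9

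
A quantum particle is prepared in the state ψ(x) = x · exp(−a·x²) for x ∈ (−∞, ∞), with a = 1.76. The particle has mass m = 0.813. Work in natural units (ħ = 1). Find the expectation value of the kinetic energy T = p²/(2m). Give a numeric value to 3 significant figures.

3.25

T = −(ħ²/2m) d²/dx², so ⟨T⟩ = −(ħ²/2m) ∫ ψ*·ψ'' dx / ∫|ψ|² dx; with m = 0.813.
Expand each integrand as polynomial × e^(−2ax²) and use ∫x^(2j)·e^(−2ax²) dx = (2j−1)!!/(4a)^j · √(π/(2a)), odd powers → 0; here √(π/(2a)) = 0.94472. Differentiate with the product rule, d/dx e^(−ax²) = −2ax·e^(−ax²).
State is unnormalized: ∫|ψ|² dx = 0.13419, and ∫ψ*·(−ħ²/2m · ψ'') dx = 0.43576, so ⟨T⟩ = 0.43576 / 0.13419.
⟨T⟩ = 3.2472.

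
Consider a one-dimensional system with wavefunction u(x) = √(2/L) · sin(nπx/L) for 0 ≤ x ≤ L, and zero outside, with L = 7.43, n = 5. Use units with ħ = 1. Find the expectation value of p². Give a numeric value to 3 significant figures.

4.47

p² u = −ħ² d²u/dx²; ⟨p²⟩ = −ħ² ∫ u*·u'' dx.
d/dx sin(nπx/L) = (nπ/L)·cos(nπx/L) and d²/dx² sin(nπx/L) = −(nπ/L)²·sin(nπx/L); on 0 ≤ x ≤ L, ∫sin²(nπx/L) dx = L/2 and ∫sin(nπx/L)·cos(nπx/L) dx = 0.
⟨p²⟩ = 4.4695.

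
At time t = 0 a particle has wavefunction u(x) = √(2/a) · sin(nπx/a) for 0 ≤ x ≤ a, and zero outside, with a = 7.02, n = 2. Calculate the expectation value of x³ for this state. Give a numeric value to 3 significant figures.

⟨x³⟩ = ∫ x³·|u|² dx (integrals over the domain).
With sin²θ = (1 − cos2θ)/2 on 0 ≤ x ≤ a: ∫sin²(nπx/a) dx = a/2, ∫x·sin²(nπx/a) dx = a²/4, ∫x²·sin²(nπx/a) dx = a³·(1/6 − 1/(4n²π²)); higher powers xᵏ the same way, integrating xᵏ·cos(2nπx/a) by parts.
⟨x³⟩ = 79.915.

79.9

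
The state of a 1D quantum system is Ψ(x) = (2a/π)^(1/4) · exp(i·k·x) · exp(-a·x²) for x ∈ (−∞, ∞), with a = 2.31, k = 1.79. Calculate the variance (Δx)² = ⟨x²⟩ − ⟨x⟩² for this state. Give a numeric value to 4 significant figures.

0.1082

Compute ⟨x⟩ and ⟨x²⟩ separately, then (Δx)² = ⟨x²⟩ − ⟨x⟩².
Gaussian moments: ∫x^(2j)·e^(−2ax²) dx = (2j−1)!!/(4a)^j · √(π/(2a)), odd powers integrate to 0; here √(π/(2a)) = 0.82462.
⟨x⟩ = 0.0000 and ⟨x²⟩ = 0.10823.
(Δx)² = 0.10823 − (0.0000)² = 0.10823.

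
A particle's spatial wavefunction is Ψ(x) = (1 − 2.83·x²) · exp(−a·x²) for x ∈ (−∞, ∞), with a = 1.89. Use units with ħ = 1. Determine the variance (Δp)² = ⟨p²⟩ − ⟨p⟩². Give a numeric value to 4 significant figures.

7.680

Compute ⟨p⟩ and ⟨p²⟩ separately; (Δp)² = ⟨p²⟩ − ⟨p⟩².
Expand each integrand as polynomial × e^(−2ax²) and use ∫x^(2j)·e^(−2ax²) dx = (2j−1)!!/(4a)^j · √(π/(2a)), odd powers → 0; here √(π/(2a)) = 0.91165. Differentiate with the product rule, d/dx e^(−ax²) = −2ax·e^(−ax²).
Normalization: ∫|Ψ|² dx = 0.61237.
⟨p⟩ = 0.0000 and ⟨p²⟩ = 7.6803.
(Δp)² = 7.6803 − (0.0000)² = 7.6803.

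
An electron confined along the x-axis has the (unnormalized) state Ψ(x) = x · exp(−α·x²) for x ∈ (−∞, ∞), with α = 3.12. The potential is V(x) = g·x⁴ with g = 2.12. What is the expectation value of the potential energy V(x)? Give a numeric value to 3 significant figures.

0.204

⟨V⟩ = ∫ V(x)·|Ψ|² dx / ∫|Ψ|² dx.
Expand each integrand as polynomial × e^(−2αx²) and use ∫x^(2j)·e^(−2αx²) dx = (2j−1)!!/(4α)^j · √(π/(2α)), odd powers → 0; here √(π/(2α)) = 0.70955.
State is unnormalized: ∫|Ψ|² dx = 0.056855, and ∫Ψ*·V(x)·Ψ dx = 0.011608, so ⟨V⟩ = 0.011608 / 0.056855.
⟨V⟩ = 0.20417.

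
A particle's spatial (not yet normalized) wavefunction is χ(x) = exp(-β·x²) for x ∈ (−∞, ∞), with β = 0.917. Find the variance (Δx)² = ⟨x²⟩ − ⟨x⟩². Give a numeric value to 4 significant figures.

0.2726

Compute ⟨x⟩ and ⟨x²⟩ separately, then (Δx)² = ⟨x²⟩ − ⟨x⟩².
Gaussian moments: ∫x^(2j)·e^(−2βx²) dx = (2j−1)!!/(4β)^j · √(π/(2β)), odd powers integrate to 0; here √(π/(2β)) = 1.3088.
Normalization: ∫|χ|² dx = 1.3088.
⟨x⟩ = 0.0000 and ⟨x²⟩ = 0.27263.
(Δx)² = 0.27263 − (0.0000)² = 0.27263.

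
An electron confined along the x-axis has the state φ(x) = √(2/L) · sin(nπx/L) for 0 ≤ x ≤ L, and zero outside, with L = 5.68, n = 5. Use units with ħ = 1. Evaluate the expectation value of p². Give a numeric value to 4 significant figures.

p² φ = −ħ² d²φ/dx²; ⟨p²⟩ = −ħ² ∫ φ*·φ'' dx.
d/dx sin(nπx/L) = (nπ/L)·cos(nπx/L) and d²/dx² sin(nπx/L) = −(nπ/L)²·sin(nπx/L); on 0 ≤ x ≤ L, ∫sin²(nπx/L) dx = L/2 and ∫sin(nπx/L)·cos(nπx/L) dx = 0.
⟨p²⟩ = 7.6479.

7.648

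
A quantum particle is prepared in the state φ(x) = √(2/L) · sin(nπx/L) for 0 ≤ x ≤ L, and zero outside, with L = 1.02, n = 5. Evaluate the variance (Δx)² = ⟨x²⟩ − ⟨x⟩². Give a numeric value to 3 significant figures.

Compute ⟨x⟩ and ⟨x²⟩ separately, then (Δx)² = ⟨x²⟩ − ⟨x⟩².
With sin²θ = (1 − cos2θ)/2 on 0 ≤ x ≤ L: ∫sin²(nπx/L) dx = L/2, ∫x·sin²(nπx/L) dx = L²/4, ∫x²·sin²(nπx/L) dx = L³·(1/6 − 1/(4n²π²)); higher powers xᵏ the same way, integrating xᵏ·cos(2nπx/L) by parts.
⟨x⟩ = 0.51000 and ⟨x²⟩ = 0.34469.
(Δx)² = 0.34469 − (0.51000)² = 0.084592.

0.0846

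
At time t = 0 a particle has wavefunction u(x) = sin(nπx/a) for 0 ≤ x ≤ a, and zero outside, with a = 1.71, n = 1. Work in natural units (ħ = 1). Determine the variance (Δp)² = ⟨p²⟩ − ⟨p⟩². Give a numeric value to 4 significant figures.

Compute ⟨p⟩ and ⟨p²⟩ separately; (Δp)² = ⟨p²⟩ − ⟨p⟩².
d/dx sin(nπx/a) = (nπ/a)·cos(nπx/a) and d²/dx² sin(nπx/a) = −(nπ/a)²·sin(nπx/a); on 0 ≤ x ≤ a, ∫sin²(nπx/a) dx = a/2 and ∫sin(nπx/a)·cos(nπx/a) dx = 0.
Normalization: ∫|u|² dx = 0.85500.
⟨p⟩ = 0.0000 and ⟨p²⟩ = 3.3753.
(Δp)² = 3.3753 − (0.0000)² = 3.3753.

3.375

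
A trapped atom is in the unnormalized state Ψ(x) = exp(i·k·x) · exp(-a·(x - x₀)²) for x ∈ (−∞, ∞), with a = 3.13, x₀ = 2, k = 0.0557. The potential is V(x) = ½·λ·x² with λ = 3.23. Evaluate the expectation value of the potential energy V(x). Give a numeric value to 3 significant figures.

⟨V⟩ = ∫ V(x)·|Ψ|² dx / ∫|Ψ|² dx.
Gaussian moments (u = x − x₀): ∫u^(2j)·e^(−2au²) du = (2j−1)!!/(4a)^j · √(π/(2a)), odd powers integrate to 0; here √(π/(2a)) = 0.70842.
State is unnormalized: ∫|Ψ|² dx = 0.70842, and ∫Ψ*·V(x)·Ψ dx = 4.6677, so ⟨V⟩ = 4.6677 / 0.70842.
⟨V⟩ = 6.5890.

6.59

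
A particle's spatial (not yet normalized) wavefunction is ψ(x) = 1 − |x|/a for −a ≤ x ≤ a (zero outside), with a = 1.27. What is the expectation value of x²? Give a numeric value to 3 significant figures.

⟨x²⟩ = ∫ x²·|ψ|² dx / ∫|ψ|² dx (integrals over the domain).
ψ is even, so ∫ over [−a, a] = 2∫₀ᵃ with ψ = 1 − x/a there: ∫₀ᵃ (1 − x/a)² dx = a/3, ∫₀ᵃ x²(1 − x/a)² dx = a³/30, ∫₀ᵃ x⁴(1 − x/a)² dx = a⁵/105.
State is unnormalized: ∫|ψ|² dx = 0.84667, and ∫ψ*·x²·ψ dx = 0.13656, so ⟨x²⟩ = 0.13656 / 0.84667.
⟨x²⟩ = 0.16129.

0.161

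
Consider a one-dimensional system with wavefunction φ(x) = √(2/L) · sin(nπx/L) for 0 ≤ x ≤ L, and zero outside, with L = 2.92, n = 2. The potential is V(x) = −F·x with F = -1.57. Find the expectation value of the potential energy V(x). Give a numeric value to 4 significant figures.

⟨V⟩ = ∫ V(x)·|φ|² dx.
With sin²θ = (1 − cos2θ)/2 on 0 ≤ x ≤ L: ∫sin²(nπx/L) dx = L/2, ∫x·sin²(nπx/L) dx = L²/4, ∫x²·sin²(nπx/L) dx = L³·(1/6 − 1/(4n²π²)); higher powers xᵏ the same way, integrating xᵏ·cos(2nπx/L) by parts.
⟨V⟩ = 2.2922.

2.292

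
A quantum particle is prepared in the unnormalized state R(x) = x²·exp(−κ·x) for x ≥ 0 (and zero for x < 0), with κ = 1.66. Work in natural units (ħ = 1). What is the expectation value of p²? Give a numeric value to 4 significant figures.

p² R = −ħ² d²R/dx²; ⟨p²⟩ = −ħ² ∫ R*·R'' dx / ∫|R|² dx.
Differentiate x²·exp(−κ·x) with the product rule; every integrand then reduces to terms xʲ·e^(−2κx) on [0, ∞), with ∫₀^∞ xʲ·e^(−2κx) dx = j!/(2κ)^(j+1).
State is unnormalized: ∫|R|² dx = 0.059501, and ∫R*·(−ħ² R'') dx = 0.054653, so ⟨p²⟩ = 0.054653 / 0.059501.
⟨p²⟩ = 0.91853.

0.9185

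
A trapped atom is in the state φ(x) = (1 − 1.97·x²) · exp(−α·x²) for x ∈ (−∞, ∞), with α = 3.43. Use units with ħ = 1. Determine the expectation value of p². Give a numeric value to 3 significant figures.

p² φ = −ħ² d²φ/dx²; ⟨p²⟩ = −ħ² ∫ φ*·φ'' dx / ∫|φ|² dx.
Expand each integrand as polynomial × e^(−2αx²) and use ∫x^(2j)·e^(−2αx²) dx = (2j−1)!!/(4α)^j · √(π/(2α)), odd powers → 0; here √(π/(2α)) = 0.67673. Differentiate with the product rule, d/dx e^(−αx²) = −2αx·e^(−αx²).
State is unnormalized: ∫|φ|² dx = 0.52425, and ∫φ*·(−ħ² φ'') dx = 3.3227, so ⟨p²⟩ = 3.3227 / 0.52425.
⟨p²⟩ = 6.3381.

6.34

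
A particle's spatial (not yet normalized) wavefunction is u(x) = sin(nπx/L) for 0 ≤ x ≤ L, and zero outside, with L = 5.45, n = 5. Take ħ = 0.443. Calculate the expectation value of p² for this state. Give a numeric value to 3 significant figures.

1.63

p² u = −ħ² d²u/dx²; ⟨p²⟩ = −ħ² ∫ u*·u'' dx / ∫|u|² dx.
d/dx sin(nπx/L) = (nπ/L)·cos(nπx/L) and d²/dx² sin(nπx/L) = −(nπ/L)²·sin(nπx/L); on 0 ≤ x ≤ L, ∫sin²(nπx/L) dx = L/2 and ∫sin(nπx/L)·cos(nπx/L) dx = 0.
State is unnormalized: ∫|u|² dx = 2.7250, and ∫u*·(−ħ² u'') dx = 4.4424, so ⟨p²⟩ = 4.4424 / 2.7250.
⟨p²⟩ = 1.6302.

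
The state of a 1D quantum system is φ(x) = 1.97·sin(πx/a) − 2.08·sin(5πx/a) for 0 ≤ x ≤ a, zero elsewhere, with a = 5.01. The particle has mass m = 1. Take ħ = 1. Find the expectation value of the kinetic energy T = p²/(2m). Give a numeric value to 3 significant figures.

T = −(ħ²/2m) d²/dx², so ⟨T⟩ = −(ħ²/2m) ∫ φ*·φ'' dx / ∫|φ|² dx; with m = 1.
d²/dx² sin(jπx/a) = −(jπ/a)²·sin(jπx/a); on 0 ≤ x ≤ a, ∫sin²(jπx/a) dx = a/2 and ∫sin(jπx/a)·sin(lπx/a) dx = 0 for j ≠ l, so only diagonal terms survive in ∫|φ|² and ∫φ·φ″; ∫φ·φ′ dx = [φ²/2] between the walls = 0.
State is unnormalized: ∫|φ|² dx = 20.559, and ∫φ*·(−ħ²/2m · φ'') dx = 55.180, so ⟨T⟩ = 55.180 / 20.559.
⟨T⟩ = 2.6839.

2.68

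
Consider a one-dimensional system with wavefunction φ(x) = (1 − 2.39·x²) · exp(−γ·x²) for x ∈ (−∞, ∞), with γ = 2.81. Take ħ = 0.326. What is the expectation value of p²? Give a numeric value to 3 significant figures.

0.732

p² φ = −ħ² d²φ/dx²; ⟨p²⟩ = −ħ² ∫ φ*·φ'' dx / ∫|φ|² dx.
Expand each integrand as polynomial × e^(−2γx²) and use ∫x^(2j)·e^(−2γx²) dx = (2j−1)!!/(4γ)^j · √(π/(2γ)), odd powers → 0; here √(π/(2γ)) = 0.74766. Differentiate with the product rule, d/dx e^(−γx²) = −2γx·e^(−γx²).
State is unnormalized: ∫|φ|² dx = 0.53112, and ∫φ*·(−ħ² φ'') dx = 0.38890, so ⟨p²⟩ = 0.38890 / 0.53112.
⟨p²⟩ = 0.73222.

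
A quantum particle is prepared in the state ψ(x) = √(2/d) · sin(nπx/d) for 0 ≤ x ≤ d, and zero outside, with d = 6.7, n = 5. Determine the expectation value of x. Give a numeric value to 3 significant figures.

⟨x⟩ = ∫ x·|ψ|² dx (integrals over the domain).
With sin²θ = (1 − cos2θ)/2 on 0 ≤ x ≤ d: ∫sin²(nπx/d) dx = d/2, ∫x·sin²(nπx/d) dx = d²/4, ∫x²·sin²(nπx/d) dx = d³·(1/6 − 1/(4n²π²)); higher powers xᵏ the same way, integrating xᵏ·cos(2nπx/d) by parts.
⟨x⟩ = 3.3500.

3.35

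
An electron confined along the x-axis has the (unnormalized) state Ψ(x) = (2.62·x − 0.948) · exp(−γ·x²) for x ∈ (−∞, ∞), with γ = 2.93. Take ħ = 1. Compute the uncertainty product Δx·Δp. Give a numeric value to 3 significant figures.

0.611

Δx = √(⟨x²⟩−⟨x⟩²), Δp = √(⟨p²⟩−⟨p⟩²).
Expand each integrand as polynomial × e^(−2γx²) and use ∫x^(2j)·e^(−2γx²) dx = (2j−1)!!/(4γ)^j · √(π/(2γ)), odd powers → 0; here √(π/(2γ)) = 0.73219. Differentiate with the product rule, d/dx e^(−γx²) = −2γx·e^(−γx²).
Normalization: ∫|Ψ|² dx = 1.0869.
⟨x⟩ = -0.28554, ⟨x²⟩ = 0.15266 ⇒ Δx = 0.26670.
⟨p⟩ = 0.0000, ⟨p²⟩ = 5.2422 ⇒ Δp = 2.2896.
Δx·Δp = 0.61062.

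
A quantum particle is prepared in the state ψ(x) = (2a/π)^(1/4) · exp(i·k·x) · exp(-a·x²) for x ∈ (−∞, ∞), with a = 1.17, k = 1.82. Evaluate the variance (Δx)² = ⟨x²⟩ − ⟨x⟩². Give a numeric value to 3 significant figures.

0.214

Compute ⟨x⟩ and ⟨x²⟩ separately, then (Δx)² = ⟨x²⟩ − ⟨x⟩².
Gaussian moments: ∫x^(2j)·e^(−2ax²) dx = (2j−1)!!/(4a)^j · √(π/(2a)), odd powers integrate to 0; here √(π/(2a)) = 1.1587.
⟨x⟩ = 0.0000 and ⟨x²⟩ = 0.21368.
(Δx)² = 0.21368 − (0.0000)² = 0.21368.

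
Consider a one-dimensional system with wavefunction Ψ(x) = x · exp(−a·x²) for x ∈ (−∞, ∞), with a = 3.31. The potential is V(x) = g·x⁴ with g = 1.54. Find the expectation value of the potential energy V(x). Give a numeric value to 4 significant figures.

⟨V⟩ = ∫ V(x)·|Ψ|² dx / ∫|Ψ|² dx.
Expand each integrand as polynomial × e^(−2ax²) and use ∫x^(2j)·e^(−2ax²) dx = (2j−1)!!/(4a)^j · √(π/(2a)), odd powers → 0; here √(π/(2a)) = 0.68888.
State is unnormalized: ∫|Ψ|² dx = 0.052030, and ∫Ψ*·V(x)·Ψ dx = 0.0068564, so ⟨V⟩ = 0.0068564 / 0.052030.
⟨V⟩ = 0.13178.

0.1318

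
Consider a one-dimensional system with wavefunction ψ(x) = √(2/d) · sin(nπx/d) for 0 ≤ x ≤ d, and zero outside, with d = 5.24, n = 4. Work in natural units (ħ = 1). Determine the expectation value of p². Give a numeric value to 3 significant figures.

5.75

p² ψ = −ħ² d²ψ/dx²; ⟨p²⟩ = −ħ² ∫ ψ*·ψ'' dx.
d/dx sin(nπx/d) = (nπ/d)·cos(nπx/d) and d²/dx² sin(nπx/d) = −(nπ/d)²·sin(nπx/d); on 0 ≤ x ≤ d, ∫sin²(nπx/d) dx = d/2 and ∫sin(nπx/d)·cos(nπx/d) dx = 0.
⟨p²⟩ = 5.7512.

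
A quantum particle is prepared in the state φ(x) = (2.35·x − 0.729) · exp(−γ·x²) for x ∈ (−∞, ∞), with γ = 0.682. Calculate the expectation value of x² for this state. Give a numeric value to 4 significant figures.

⟨x²⟩ = ∫ x²·|φ|² dx / ∫|φ|² dx (integrals over the domain).
Expand each integrand as polynomial × e^(−2γx²) and use ∫x^(2j)·e^(−2γx²) dx = (2j−1)!!/(4γ)^j · √(π/(2γ)), odd powers → 0; here √(π/(2γ)) = 1.5176.
State is unnormalized: ∫|φ|² dx = 3.8788, and ∫φ*·x²·φ dx = 3.6742, so ⟨x²⟩ = 3.6742 / 3.8788.
⟨x²⟩ = 0.94726.

0.9473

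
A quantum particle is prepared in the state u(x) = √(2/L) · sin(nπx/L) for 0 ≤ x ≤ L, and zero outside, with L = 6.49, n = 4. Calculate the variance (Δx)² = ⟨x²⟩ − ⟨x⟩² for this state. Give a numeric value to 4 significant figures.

3.377

Compute ⟨x⟩ and ⟨x²⟩ separately, then (Δx)² = ⟨x²⟩ − ⟨x⟩².
With sin²θ = (1 − cos2θ)/2 on 0 ≤ x ≤ L: ∫sin²(nπx/L) dx = L/2, ∫x·sin²(nπx/L) dx = L²/4, ∫x²·sin²(nπx/L) dx = L³·(1/6 − 1/(4n²π²)); higher powers xᵏ the same way, integrating xᵏ·cos(2nπx/L) by parts.
⟨x⟩ = 3.2450 and ⟨x²⟩ = 13.907.
(Δx)² = 13.907 − (3.2450)² = 3.3766.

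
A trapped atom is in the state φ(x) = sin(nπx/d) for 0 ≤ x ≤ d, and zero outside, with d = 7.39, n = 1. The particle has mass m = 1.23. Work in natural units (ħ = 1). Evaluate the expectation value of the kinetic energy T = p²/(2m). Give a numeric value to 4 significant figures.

T = −(ħ²/2m) d²/dx², so ⟨T⟩ = −(ħ²/2m) ∫ φ*·φ'' dx / ∫|φ|² dx; with m = 1.23.
d/dx sin(nπx/d) = (nπ/d)·cos(nπx/d) and d²/dx² sin(nπx/d) = −(nπ/d)²·sin(nπx/d); on 0 ≤ x ≤ d, ∫sin²(nπx/d) dx = d/2 and ∫sin(nπx/d)·cos(nπx/d) dx = 0.
State is unnormalized: ∫|φ|² dx = 3.6950, and ∫φ*·(−ħ²/2m · φ'') dx = 0.27145, so ⟨T⟩ = 0.27145 / 3.6950.
⟨T⟩ = 0.073464.

0.07346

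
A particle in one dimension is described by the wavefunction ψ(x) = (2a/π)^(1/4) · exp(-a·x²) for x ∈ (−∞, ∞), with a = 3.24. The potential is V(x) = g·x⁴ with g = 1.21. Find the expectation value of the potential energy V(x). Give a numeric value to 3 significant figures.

0.0216

⟨V⟩ = ∫ V(x)·|ψ|² dx.
Gaussian moments: ∫x^(2j)·e^(−2ax²) dx = (2j−1)!!/(4a)^j · √(π/(2a)), odd powers integrate to 0; here √(π/(2a)) = 0.69629.
⟨V⟩ = 0.021612.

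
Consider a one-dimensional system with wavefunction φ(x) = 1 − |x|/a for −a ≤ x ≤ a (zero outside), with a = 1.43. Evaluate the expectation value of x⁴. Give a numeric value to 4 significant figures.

0.1195

⟨x⁴⟩ = ∫ x⁴·|φ|² dx / ∫|φ|² dx (integrals over the domain).
φ is even, so ∫ over [−a, a] = 2∫₀ᵃ with φ = 1 − x/a there: ∫₀ᵃ (1 − x/a)² dx = a/3, ∫₀ᵃ x²(1 − x/a)² dx = a³/30, ∫₀ᵃ x⁴(1 − x/a)² dx = a⁵/105.
State is unnormalized: ∫|φ|² dx = 0.95333, and ∫φ*·x⁴·φ dx = 0.11390, so ⟨x⁴⟩ = 0.11390 / 0.95333.
⟨x⁴⟩ = 0.11947.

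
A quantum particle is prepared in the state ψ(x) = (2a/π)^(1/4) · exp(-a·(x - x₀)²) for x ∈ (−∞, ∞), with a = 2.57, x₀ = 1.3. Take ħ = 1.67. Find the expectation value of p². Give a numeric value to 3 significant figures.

7.17

p² ψ = −ħ² d²ψ/dx²; ⟨p²⟩ = −ħ² ∫ ψ*·ψ'' dx.
Gaussian moments (u = x − x₀): ∫u^(2j)·e^(−2au²) du = (2j−1)!!/(4a)^j · √(π/(2a)), odd powers integrate to 0; here √(π/(2a)) = 0.78180. Derivatives: d/dx e^(−au²) = −2au·e^(−au²), d²/dx² e^(−au²) = (4a²u² − 2a)·e^(−au²).
⟨p²⟩ = 7.1675.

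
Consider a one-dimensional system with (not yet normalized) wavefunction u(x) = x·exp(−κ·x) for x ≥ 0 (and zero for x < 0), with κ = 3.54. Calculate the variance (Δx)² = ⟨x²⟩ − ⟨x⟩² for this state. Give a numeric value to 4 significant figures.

0.05985

Compute ⟨x⟩ and ⟨x²⟩ separately, then (Δx)² = ⟨x²⟩ − ⟨x⟩².
Every integrand reduces to terms xʲ·e^(−2κx) on [0, ∞); use ∫₀^∞ xʲ·e^(−2κx) dx = j!/(2κ)^(j+1).
Normalization: ∫|u|² dx = 0.0056355.
⟨x⟩ = 0.42373 and ⟨x²⟩ = 0.23939.
(Δx)² = 0.23939 − (0.42373)² = 0.059849.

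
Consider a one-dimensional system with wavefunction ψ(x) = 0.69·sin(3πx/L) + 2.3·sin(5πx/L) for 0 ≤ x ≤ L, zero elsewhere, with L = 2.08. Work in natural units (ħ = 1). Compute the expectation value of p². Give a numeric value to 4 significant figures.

54.02

p² ψ = −ħ² d²ψ/dx²; ⟨p²⟩ = −ħ² ∫ ψ*·ψ'' dx / ∫|ψ|² dx.
d²/dx² sin(jπx/L) = −(jπ/L)²·sin(jπx/L); on 0 ≤ x ≤ L, ∫sin²(jπx/L) dx = L/2 and ∫sin(jπx/L)·sin(lπx/L) dx = 0 for j ≠ l, so only diagonal terms survive in ∫|ψ|² and ∫ψ·ψ″; ∫ψ·ψ′ dx = [ψ²/2] between the walls = 0.
State is unnormalized: ∫|ψ|² dx = 5.9967, and ∫ψ*·(−ħ² ψ'') dx = 323.93, so ⟨p²⟩ = 323.93 / 5.9967.
⟨p²⟩ = 54.018.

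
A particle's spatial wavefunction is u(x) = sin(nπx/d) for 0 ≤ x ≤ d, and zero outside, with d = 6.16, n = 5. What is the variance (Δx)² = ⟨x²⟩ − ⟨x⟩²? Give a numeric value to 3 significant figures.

3.09

Compute ⟨x⟩ and ⟨x²⟩ separately, then (Δx)² = ⟨x²⟩ − ⟨x⟩².
With sin²θ = (1 − cos2θ)/2 on 0 ≤ x ≤ d: ∫sin²(nπx/d) dx = d/2, ∫x·sin²(nπx/d) dx = d²/4, ∫x²·sin²(nπx/d) dx = d³·(1/6 − 1/(4n²π²)); higher powers xᵏ the same way, integrating xᵏ·cos(2nπx/d) by parts.
Normalization: ∫|u|² dx = 3.0800.
⟨x⟩ = 3.0800 and ⟨x²⟩ = 12.572.
(Δx)² = 12.572 − (3.0800)² = 3.0852.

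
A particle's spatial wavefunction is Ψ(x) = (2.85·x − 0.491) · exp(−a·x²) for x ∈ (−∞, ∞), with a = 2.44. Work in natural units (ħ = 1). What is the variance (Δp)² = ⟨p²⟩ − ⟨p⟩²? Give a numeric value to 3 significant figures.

Compute ⟨p⟩ and ⟨p²⟩ separately; (Δp)² = ⟨p²⟩ − ⟨p⟩².
Expand each integrand as polynomial × e^(−2ax²) and use ∫x^(2j)·e^(−2ax²) dx = (2j−1)!!/(4a)^j · √(π/(2a)), odd powers → 0; here √(π/(2a)) = 0.80235. Differentiate with the product rule, d/dx e^(−ax²) = −2ax·e^(−ax²).
Normalization: ∫|Ψ|² dx = 0.86117.
⟨p⟩ = 0.0000 and ⟨p²⟩ = 6.2239.
(Δp)² = 6.2239 − (0.0000)² = 6.2239.

6.22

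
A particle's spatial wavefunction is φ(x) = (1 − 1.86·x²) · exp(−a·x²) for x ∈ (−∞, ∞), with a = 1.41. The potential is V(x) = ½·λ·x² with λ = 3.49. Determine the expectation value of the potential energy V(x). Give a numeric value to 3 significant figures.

⟨V⟩ = ∫ V(x)·|φ|² dx / ∫|φ|² dx.
Expand each integrand as polynomial × e^(−2ax²) and use ∫x^(2j)·e^(−2ax²) dx = (2j−1)!!/(4a)^j · √(π/(2a)), odd powers → 0; here √(π/(2a)) = 1.0555.
State is unnormalized: ∫|φ|² dx = 0.70369, and ∫φ*·V(x)·φ dx = 0.21314, so ⟨V⟩ = 0.21314 / 0.70369.
⟨V⟩ = 0.30288.

0.303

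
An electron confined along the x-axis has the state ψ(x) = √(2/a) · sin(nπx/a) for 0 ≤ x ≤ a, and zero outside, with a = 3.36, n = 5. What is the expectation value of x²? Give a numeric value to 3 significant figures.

⟨x²⟩ = ∫ x²·|ψ|² dx (integrals over the domain).
With sin²θ = (1 − cos2θ)/2 on 0 ≤ x ≤ a: ∫sin²(nπx/a) dx = a/2, ∫x·sin²(nπx/a) dx = a²/4, ∫x²·sin²(nπx/a) dx = a³·(1/6 − 1/(4n²π²)); higher powers xᵏ the same way, integrating xᵏ·cos(2nπx/a) by parts.
⟨x²⟩ = 3.7403.

3.74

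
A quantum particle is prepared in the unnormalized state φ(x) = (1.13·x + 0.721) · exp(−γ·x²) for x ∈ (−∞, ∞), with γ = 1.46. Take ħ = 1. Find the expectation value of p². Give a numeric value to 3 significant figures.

p² φ = −ħ² d²φ/dx²; ⟨p²⟩ = −ħ² ∫ φ*·φ'' dx / ∫|φ|² dx.
Expand each integrand as polynomial × e^(−2γx²) and use ∫x^(2j)·e^(−2γx²) dx = (2j−1)!!/(4γ)^j · √(π/(2γ)), odd powers → 0; here √(π/(2γ)) = 1.0373. Differentiate with the product rule, d/dx e^(−γx²) = −2γx·e^(−γx²).
State is unnormalized: ∫|φ|² dx = 0.76600, and ∫φ*·(−ħ² φ'') dx = 1.7806, so ⟨p²⟩ = 1.7806 / 0.76600.
⟨p²⟩ = 2.3245.

2.32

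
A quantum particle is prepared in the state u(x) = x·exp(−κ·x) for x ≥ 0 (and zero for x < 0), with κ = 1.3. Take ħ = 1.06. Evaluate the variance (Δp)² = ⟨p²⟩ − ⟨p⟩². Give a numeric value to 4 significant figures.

1.899

Compute ⟨p⟩ and ⟨p²⟩ separately; (Δp)² = ⟨p²⟩ − ⟨p⟩².
Differentiate x·exp(−κ·x) with the product rule; every integrand then reduces to terms xʲ·e^(−2κx) on [0, ∞), with ∫₀^∞ xʲ·e^(−2κx) dx = j!/(2κ)^(j+1).
Normalization: ∫|u|² dx = 0.11379.
⟨p⟩ = 0.0000 and ⟨p²⟩ = 1.8989.
(Δp)² = 1.8989 − (0.0000)² = 1.8989.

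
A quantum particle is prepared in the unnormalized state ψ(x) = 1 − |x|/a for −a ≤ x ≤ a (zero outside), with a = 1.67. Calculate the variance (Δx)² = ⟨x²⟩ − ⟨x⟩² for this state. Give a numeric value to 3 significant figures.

Compute ⟨x⟩ and ⟨x²⟩ separately, then (Δx)² = ⟨x²⟩ − ⟨x⟩².
ψ is even, so ∫ over [−a, a] = 2∫₀ᵃ with ψ = 1 − x/a there: ∫₀ᵃ (1 − x/a)² dx = a/3, ∫₀ᵃ x²(1 − x/a)² dx = a³/30, ∫₀ᵃ x⁴(1 − x/a)² dx = a⁵/105.
Normalization: ∫|ψ|² dx = 1.1133.
⟨x⟩ = 0.0000 and ⟨x²⟩ = 0.27889.
(Δx)² = 0.27889 − (0.0000)² = 0.27889.

0.279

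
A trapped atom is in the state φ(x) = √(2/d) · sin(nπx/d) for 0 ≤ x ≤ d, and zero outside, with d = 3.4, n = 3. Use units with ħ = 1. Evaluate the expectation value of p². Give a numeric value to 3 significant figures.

p² φ = −ħ² d²φ/dx²; ⟨p²⟩ = −ħ² ∫ φ*·φ'' dx.
d/dx sin(nπx/d) = (nπ/d)·cos(nπx/d) and d²/dx² sin(nπx/d) = −(nπ/d)²·sin(nπx/d); on 0 ≤ x ≤ d, ∫sin²(nπx/d) dx = d/2 and ∫sin(nπx/d)·cos(nπx/d) dx = 0.
⟨p²⟩ = 7.6839.

7.68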